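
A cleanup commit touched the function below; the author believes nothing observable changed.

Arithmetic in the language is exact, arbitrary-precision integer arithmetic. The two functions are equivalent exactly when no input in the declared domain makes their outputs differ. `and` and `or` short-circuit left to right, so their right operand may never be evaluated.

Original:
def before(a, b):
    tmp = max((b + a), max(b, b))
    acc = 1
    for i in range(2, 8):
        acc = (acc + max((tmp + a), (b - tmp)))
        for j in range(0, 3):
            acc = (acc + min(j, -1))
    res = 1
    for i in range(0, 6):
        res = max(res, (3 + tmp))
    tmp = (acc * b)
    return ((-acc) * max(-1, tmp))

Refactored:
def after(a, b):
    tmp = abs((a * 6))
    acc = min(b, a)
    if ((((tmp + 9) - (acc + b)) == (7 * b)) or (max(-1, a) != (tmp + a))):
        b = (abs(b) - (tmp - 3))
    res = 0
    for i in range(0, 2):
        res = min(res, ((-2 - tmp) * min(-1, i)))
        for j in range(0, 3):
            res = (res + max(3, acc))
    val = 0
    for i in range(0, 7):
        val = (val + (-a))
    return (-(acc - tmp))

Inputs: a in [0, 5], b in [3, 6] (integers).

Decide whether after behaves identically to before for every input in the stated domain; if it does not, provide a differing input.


There is a counterexample at a=0, b=3: -3 on one side, 0 on the other.
before: tmp becomes 3; next acc becomes 1; next at i=2:; next acc becomes 4; next at j=0:; next acc becomes 3; next at j=1:; next acc becomes 2; next at j=2:; next acc becomes 1; next at i=3:; next acc becomes 4; next at j=0:; next acc becomes 3; next at j=1:; next acc becomes 2; next at j=2:; next acc becomes 1; next at i=4:; next acc becomes 4; next at j=0:; next acc becomes 3; next at j=1:; next acc becomes 2; next at j=2:; next acc becomes 1; next at i=5:; next acc becomes 4; next at j=0:; next acc becomes 3; next at j=1:; next acc becomes 2; next at j=2:; next acc becomes 1; next at i=6:; next acc becomes 4; next at j=0:; next acc becomes 3; next at j=1:; next acc becomes 2; next at j=2:; next acc becomes 1; next at i=7:; next acc becomes 4; next at j=0:; next acc becomes 3; next at j=1:; next acc becomes 2; next at j=2:; next acc becomes 1; next res becomes 1; next at i=0:; next res becomes 6; next at i=1:; next res becomes 6; next at i=2:; next res becomes 6; next at i=3:; next res becomes 6; next at i=4:; next res becomes 6; next at i=5:; next res becomes 6; next tmp becomes 3; next final value -3
after: tmp becomes 0; next acc becomes 0; next ((((tmp + 9) - (acc + b)) == (7 * b)) or (max(-1, a) != (tmp + a))) evaluates to false; next res becomes 0; next at i=0:; next res becomes 0; next at j=0:; next res becomes 3; next at j=1:; next res becomes 6; next at j=2:; next res becomes 9; next at i=1:; next res becomes 2; next at j=0:; next res becomes 5; next at j=1:; next res becomes 8; next at j=2:; next res becomes 11; next val becomes 0; next at i=0:; next val becomes 0; next at i=1:; next val becomes 0; next at i=2:; next val becomes 0; next at i=3:; next val becomes 0; next at i=4:; next val becomes 0; next at i=5:; next val becomes 0; next at i=6:; next val becomes 0; next final value 0
verdict: not equivalent; witness: a=0, b=3


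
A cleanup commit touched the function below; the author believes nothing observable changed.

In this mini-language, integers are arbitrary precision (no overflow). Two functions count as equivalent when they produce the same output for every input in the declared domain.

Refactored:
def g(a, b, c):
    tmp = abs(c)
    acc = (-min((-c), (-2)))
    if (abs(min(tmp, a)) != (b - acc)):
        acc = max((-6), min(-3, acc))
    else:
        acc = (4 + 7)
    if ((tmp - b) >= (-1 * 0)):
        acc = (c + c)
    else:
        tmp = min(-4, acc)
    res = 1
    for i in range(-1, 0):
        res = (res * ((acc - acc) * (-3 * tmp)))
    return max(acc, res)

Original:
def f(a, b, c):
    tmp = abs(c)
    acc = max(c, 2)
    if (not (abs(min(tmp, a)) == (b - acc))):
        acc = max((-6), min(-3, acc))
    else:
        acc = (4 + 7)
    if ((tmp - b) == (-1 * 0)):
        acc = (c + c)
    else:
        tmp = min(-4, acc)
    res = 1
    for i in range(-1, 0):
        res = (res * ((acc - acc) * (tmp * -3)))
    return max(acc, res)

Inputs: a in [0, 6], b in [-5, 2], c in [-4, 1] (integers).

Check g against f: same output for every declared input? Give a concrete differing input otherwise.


The rewrite breaks on a=0, b=-5, c=1, where the results are 0 and 2.
f: tmp := 1 | acc := 2 | (not (abs(min(tmp, a)) == (b - acc))): true | acc := -3 | ((tmp - b) == (-1 * 0)): false | tmp := -4 | res := 1 | iter i=-1: | res := 0 | result 0
g: tmp := 1 | acc := 2 | (abs(min(tmp, a)) != (b - acc)): true | acc := -3 | ((tmp - b) >= (-1 * 0)): true | acc := 2 | res := 1 | iter i=-1: | res := 0 | result 2
verdict: not equivalent; witness: a=0, b=-5, c=1


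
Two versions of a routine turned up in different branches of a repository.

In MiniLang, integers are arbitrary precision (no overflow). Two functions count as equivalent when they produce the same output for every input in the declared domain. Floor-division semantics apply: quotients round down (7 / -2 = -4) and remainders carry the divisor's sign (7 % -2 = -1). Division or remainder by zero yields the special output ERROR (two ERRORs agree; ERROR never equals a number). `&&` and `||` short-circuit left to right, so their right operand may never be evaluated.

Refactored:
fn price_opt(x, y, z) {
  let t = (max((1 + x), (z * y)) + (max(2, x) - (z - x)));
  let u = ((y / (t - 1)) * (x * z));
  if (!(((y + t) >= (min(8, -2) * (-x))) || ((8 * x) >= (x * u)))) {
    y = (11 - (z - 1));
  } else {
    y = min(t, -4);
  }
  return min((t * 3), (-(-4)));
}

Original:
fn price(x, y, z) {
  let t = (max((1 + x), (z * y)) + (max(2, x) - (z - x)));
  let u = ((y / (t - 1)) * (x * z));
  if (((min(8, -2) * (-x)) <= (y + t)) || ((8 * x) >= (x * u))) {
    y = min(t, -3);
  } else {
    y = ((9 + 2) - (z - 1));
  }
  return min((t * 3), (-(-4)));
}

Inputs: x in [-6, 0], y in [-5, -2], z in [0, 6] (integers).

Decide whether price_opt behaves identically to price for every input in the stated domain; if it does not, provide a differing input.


The suspicious edit (`-3` became `-4`) never changes the result for any input inside the declared domain.
Tracing x=-4, y=-5, z=3: price: t = -8; u = 0; (((min(8, -2) * (-x)) <= (y + t)) || ((8 * x) >= (x * u))) -> false; y = 9; return -24 | price_opt: t = -8; u = 0; (!(((y + t) >= (min(8, -2) * (-x))) || ((8 * x) >= (x * u)))) -> true; y = 9; return -24 — matching result -24.
Sweeping the whole domain (196 inputs) finds no disagreement.
verdict: equivalent


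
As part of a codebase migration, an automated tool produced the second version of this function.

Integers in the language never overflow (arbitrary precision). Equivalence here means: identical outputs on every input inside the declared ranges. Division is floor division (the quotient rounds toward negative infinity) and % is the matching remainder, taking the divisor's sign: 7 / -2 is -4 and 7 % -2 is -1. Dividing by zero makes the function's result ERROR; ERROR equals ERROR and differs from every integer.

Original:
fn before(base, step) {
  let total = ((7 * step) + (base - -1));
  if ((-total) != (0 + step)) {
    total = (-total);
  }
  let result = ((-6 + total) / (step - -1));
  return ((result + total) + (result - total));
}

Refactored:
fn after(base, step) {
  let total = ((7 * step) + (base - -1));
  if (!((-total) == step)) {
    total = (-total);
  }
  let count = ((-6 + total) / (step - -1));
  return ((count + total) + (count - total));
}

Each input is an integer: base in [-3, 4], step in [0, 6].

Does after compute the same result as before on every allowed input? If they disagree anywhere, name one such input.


Side by side, the visible changes include: boolean connective usage differs, and arithmetic usage differs, and constant usage differs, and comparison usage differs, and local variable names differ.
Tracing base=0, step=4: before: total becomes 29; next ((-total) != (0 + step)) evaluates to true; next total becomes -29; next result becomes -7; next final value -14 | after: total becomes 29; next (!((-total) == step)) evaluates to true; next total becomes -29; next count becomes -7; next final value -14 — matching result -14.
An exhaustive pass over the 56 declared inputs shows identical outputs.
verdict: equivalent


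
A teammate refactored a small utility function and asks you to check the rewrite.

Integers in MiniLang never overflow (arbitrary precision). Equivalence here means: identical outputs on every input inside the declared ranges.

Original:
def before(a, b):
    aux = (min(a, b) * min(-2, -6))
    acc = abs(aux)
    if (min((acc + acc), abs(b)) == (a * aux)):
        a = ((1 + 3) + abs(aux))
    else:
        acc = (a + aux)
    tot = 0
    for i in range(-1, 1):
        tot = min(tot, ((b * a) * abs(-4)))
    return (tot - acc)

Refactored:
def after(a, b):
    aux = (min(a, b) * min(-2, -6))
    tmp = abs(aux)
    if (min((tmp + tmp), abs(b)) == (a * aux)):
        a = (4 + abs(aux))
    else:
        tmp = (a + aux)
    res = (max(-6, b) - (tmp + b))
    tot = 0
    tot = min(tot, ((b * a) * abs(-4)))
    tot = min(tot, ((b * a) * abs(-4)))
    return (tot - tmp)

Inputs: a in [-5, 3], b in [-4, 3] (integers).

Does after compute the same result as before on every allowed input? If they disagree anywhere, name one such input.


This is a faithful refactor — min/max/abs usage differs; and local variable names differ; and loop structure differs; and constant usage differs; and statement counts differ; and arithmetic usage differs, but the computed results match everywhere.
Spot check at a=2, b=3 — before: aux = -12; acc = 12; (min((acc + acc), abs(b)) == (a * aux)) -> false; acc = -10; tot = 0; [i=-1]; tot = 0; [i=0]; tot = 0; return 10. after: aux = -12; tmp = 12; (min((tmp + tmp), abs(b)) == (a * aux)) -> false; tmp = -10; res = 10; tot = 0; tot = 0; tot = 0; return 10. Both give 10.
Checked all 72 inputs in the declared domain: the outputs agree on every one.
verdict: equivalent


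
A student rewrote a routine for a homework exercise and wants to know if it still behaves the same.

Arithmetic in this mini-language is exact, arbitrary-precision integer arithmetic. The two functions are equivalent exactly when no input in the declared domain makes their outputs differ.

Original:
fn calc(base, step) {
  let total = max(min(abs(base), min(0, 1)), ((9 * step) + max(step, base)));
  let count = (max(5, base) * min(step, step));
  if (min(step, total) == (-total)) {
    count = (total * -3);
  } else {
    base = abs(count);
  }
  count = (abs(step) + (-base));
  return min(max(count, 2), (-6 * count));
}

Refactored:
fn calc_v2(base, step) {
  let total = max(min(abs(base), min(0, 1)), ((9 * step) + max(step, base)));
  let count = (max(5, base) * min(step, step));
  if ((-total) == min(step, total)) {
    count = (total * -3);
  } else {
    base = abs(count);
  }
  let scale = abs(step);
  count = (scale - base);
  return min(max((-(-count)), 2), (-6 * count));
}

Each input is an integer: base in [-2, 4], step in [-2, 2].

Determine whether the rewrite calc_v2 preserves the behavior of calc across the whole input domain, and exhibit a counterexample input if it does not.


Equivalent — the differences include local variable names differ, and arithmetic usage differs, and statement counts differ, yet no declared input distinguishes the two.
As a probe, take base=-2, step=-2: calc runs total := 0 | count := -10 | (min(step, total) == (-total)): false | base := 10 | count := -8 | result 2; calc_v2 runs total := 0 | count := -10 | ((-total) == min(step, total)): false | base := 10 | scale := 2 | count := -8 | result 2; both end at 2.
Across all 35 domain points the two functions coincide.
verdict: equivalent


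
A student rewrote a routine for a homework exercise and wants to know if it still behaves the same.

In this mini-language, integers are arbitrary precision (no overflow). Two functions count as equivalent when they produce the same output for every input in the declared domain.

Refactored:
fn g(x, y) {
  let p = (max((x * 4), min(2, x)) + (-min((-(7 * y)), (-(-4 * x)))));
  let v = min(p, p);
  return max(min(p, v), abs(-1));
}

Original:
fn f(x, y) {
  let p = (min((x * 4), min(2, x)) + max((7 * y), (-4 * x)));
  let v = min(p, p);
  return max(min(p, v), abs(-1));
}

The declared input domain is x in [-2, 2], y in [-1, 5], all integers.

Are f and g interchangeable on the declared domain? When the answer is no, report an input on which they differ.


Try x=-2, y=-1.
f: p becomes 0; next v becomes 0; next final value 1
g: p becomes 6; next v becomes 6; next final value 6
1 != 6, so the rewrite changes behavior.
verdict: not equivalent; witness: x=-2, y=-1


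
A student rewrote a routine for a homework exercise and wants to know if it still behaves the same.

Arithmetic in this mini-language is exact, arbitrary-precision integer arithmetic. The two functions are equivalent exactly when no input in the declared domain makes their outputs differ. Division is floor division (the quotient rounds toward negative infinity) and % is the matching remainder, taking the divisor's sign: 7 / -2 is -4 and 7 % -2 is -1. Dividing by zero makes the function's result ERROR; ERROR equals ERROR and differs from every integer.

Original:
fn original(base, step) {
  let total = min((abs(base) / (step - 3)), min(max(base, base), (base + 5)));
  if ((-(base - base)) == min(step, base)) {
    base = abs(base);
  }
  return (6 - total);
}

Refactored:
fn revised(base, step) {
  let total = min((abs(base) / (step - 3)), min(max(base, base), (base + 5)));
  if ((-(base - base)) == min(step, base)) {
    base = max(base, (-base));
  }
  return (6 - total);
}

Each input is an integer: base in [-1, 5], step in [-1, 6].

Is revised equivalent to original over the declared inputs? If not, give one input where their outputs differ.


Behavior is preserved: although min/max/abs usage differs, the outputs never diverge.
Spot check at base=2, step=3 — original: divide-by-zero, output ERROR. revised: divide-by-zero, output ERROR. Both give ERROR.
Checked all 56 inputs in the declared domain: the outputs agree on every one.
verdict: equivalent


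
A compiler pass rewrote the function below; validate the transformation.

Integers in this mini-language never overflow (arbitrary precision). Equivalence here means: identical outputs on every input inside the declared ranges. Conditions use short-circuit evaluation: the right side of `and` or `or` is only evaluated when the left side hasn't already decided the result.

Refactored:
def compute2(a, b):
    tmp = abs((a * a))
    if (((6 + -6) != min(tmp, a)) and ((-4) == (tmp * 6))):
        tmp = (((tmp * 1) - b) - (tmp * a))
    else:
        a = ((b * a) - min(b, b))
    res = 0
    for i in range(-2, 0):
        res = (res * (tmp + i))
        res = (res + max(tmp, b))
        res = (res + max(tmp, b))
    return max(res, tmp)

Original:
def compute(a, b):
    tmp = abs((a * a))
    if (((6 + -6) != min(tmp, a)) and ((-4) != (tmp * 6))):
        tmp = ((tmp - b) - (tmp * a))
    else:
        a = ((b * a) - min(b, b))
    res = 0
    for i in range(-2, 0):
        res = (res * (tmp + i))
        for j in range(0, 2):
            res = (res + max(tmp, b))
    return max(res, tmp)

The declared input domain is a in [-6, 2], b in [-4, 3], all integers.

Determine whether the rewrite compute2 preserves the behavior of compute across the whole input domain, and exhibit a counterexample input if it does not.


Not equivalent: a=-6, b=-4 separates them (131072 vs 2592).
compute: tmp := 36 | (((6 + -6) != min(tmp, a)) and ((-4) != (tmp * 6))): true | tmp := 256 | res := 0 | iter i=-2: | res := 0 | iter j=0: | res := 256 | iter j=1: | res := 512 | iter i=-1: | res := 130560 | iter j=0: | res := 130816 | iter j=1: | res := 131072 | result 131072
compute2: tmp := 36 | (((6 + -6) != min(tmp, a)) and ((-4) == (tmp * 6))): false | a := 28 | res := 0 | iter i=-2: | res := 0 | res := 36 | res := 72 | iter i=-1: | res := 2520 | res := 2556 | res := 2592 | result 2592
verdict: not equivalent; witness: a=-6, b=-4


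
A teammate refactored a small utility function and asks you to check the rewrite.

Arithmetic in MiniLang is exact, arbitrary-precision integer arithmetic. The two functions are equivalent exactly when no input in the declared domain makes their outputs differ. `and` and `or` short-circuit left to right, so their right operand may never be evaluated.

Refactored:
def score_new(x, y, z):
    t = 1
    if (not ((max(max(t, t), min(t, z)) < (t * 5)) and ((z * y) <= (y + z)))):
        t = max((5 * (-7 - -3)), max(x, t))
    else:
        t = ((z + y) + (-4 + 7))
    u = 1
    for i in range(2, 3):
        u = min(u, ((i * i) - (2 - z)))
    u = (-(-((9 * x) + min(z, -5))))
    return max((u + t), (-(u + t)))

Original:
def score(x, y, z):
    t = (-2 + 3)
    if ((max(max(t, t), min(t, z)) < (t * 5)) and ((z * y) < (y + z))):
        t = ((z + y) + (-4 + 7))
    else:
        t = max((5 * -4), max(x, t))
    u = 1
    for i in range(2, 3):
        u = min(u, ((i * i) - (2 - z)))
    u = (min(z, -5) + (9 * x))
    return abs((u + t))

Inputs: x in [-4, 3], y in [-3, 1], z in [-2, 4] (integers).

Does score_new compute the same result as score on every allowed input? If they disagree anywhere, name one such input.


Evaluate both at x=-4, y=0, z=0.
score: t=1, then ((max(max(t, t), min(t, z)) < (t * 5)) and ((z * y) < (y + z))) is false, then t=1, then u=1, then (i=2), then u=1, then u=-41, then returns 40
score_new: t=1, then (not ((max(max(t, t), min(t, z)) < (t * 5)) and ((z * y) <= (y + z)))) is false, then t=3, then u=1, then (i=2), then u=1, then u=-41, then returns 38
40 != 38, so the rewrite changes behavior.
verdict: not equivalent; witness: x=-4, y=0, z=0


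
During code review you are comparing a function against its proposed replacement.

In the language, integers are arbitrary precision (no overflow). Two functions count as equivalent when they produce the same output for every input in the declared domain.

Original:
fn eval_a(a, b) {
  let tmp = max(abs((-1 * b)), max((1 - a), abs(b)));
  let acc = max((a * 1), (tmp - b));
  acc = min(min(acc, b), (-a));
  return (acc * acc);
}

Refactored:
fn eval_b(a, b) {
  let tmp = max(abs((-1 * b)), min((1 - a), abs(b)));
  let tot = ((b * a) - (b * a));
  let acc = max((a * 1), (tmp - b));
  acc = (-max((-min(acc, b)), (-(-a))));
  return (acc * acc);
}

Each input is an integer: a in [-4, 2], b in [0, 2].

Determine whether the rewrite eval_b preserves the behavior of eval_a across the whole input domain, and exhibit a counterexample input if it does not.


Try a=-4, b=1.
eval_a: tmp := 5 | acc := 4 | acc := 1 | result 1
eval_b: tmp := 1 | tot := 0 | acc := 0 | acc := 0 | result 0
1 vs 0 — the two versions disagree here.
verdict: not equivalent; witness: a=-4, b=1


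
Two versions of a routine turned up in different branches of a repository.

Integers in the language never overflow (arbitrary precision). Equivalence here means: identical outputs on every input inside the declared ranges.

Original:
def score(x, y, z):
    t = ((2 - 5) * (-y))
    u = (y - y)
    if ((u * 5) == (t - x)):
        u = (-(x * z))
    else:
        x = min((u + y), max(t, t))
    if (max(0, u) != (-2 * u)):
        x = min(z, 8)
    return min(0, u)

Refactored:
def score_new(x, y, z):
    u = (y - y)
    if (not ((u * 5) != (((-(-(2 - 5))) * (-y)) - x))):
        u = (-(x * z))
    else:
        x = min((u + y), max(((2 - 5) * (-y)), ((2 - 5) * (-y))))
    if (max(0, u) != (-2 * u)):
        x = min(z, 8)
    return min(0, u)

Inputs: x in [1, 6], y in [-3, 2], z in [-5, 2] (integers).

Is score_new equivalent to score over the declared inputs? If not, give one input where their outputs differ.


The two are interchangeable: constant usage differs; arithmetic usage differs; local variable names differ; comparison usage differs; boolean connective usage differs; statement counts differ, and every declared input agrees.
Spot check at x=6, y=2, z=-3 — score: t = 6; u = 0; ((u * 5) == (t - x)) -> true; u = 18; (max(0, u) != (-2 * u)) -> true; x = -3; return 0. score_new: u = 0; (not ((u * 5) != (((-(-(2 - 5))) * (-y)) - x))) -> true; u = 18; (max(0, u) != (-2 * u)) -> true; x = -3; return 0. Both give 0.
Sweeping the whole domain (288 inputs) finds no disagreement.
verdict: equivalent


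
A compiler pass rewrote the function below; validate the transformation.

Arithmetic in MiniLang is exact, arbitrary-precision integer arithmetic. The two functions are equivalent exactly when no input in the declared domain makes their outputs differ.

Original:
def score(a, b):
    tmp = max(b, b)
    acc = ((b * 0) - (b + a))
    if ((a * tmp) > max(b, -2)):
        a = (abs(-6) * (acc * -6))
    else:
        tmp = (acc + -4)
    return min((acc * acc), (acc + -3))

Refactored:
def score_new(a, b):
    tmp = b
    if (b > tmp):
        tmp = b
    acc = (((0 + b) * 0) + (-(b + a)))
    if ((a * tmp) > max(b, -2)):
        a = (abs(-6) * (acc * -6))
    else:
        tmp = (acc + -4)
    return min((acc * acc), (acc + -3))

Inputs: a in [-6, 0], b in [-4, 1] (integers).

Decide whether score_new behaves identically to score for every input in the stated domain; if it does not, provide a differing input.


Side by side, the visible changes include: statement counts differ; also arithmetic usage differs; also constant usage differs; also branching structure differs; also min/max/abs usage differs; also comparison usage differs.
One worked example (a=-1, b=0) — score: tmp=0, then acc=1, then ((a * tmp) > max(b, -2)) is false, then tmp=-3, then returns -2; score_new: tmp=0, then (b > tmp) is false, then acc=1, then ((a * tmp) > max(b, -2)) is false, then tmp=-3, then returns -2; agreement on -2.
An exhaustive pass over the 42 declared inputs shows identical outputs.
verdict: equivalent


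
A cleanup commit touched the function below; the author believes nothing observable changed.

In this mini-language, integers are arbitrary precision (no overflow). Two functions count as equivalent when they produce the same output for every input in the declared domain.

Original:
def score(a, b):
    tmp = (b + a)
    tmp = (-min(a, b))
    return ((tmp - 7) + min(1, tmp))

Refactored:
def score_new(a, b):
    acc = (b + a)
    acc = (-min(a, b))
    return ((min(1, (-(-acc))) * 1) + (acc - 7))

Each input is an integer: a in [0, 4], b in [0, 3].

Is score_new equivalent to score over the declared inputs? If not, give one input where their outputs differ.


Differences: local variable names differ; constant usage differs; arithmetic usage differs — yet all 20 inputs agree.
verdict: equivalent


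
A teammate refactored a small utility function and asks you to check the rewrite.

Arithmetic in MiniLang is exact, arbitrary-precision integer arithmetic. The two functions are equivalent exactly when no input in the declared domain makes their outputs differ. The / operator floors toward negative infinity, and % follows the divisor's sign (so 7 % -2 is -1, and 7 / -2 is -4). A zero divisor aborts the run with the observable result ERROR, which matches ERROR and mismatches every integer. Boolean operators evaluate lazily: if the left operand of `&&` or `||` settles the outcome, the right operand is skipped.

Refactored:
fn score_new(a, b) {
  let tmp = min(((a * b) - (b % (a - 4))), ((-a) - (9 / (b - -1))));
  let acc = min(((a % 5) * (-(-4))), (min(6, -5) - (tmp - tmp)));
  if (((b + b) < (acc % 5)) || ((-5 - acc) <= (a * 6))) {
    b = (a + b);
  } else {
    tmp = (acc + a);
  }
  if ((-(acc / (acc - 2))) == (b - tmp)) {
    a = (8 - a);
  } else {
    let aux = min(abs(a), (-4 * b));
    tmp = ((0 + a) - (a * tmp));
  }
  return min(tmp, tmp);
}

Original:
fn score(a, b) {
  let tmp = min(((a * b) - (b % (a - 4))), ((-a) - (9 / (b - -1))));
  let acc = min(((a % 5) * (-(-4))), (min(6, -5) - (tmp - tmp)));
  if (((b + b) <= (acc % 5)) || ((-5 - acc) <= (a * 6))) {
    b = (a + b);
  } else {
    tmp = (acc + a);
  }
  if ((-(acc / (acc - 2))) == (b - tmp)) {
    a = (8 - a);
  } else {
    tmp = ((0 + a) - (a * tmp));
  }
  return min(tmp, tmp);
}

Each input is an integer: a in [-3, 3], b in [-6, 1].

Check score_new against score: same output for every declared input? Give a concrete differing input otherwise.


Evaluate both at a=-3, b=0.
score: tmp := -6 | acc := -5 | (((b + b) <= (acc % 5)) || ((-5 - acc) <= (a * 6))): true | b := -3 | ((-(acc / (acc - 2))) == (b - tmp)): false | tmp := -21 | result -21
score_new: tmp := -6 | acc := -5 | (((b + b) < (acc % 5)) || ((-5 - acc) <= (a * 6))): false | tmp := -8 | ((-(acc / (acc - 2))) == (b - tmp)): false | aux := 0 | tmp := -27 | result -27
-21 != -27, so the rewrite changes behavior.
verdict: not equivalent; witness: a=-3, b=0


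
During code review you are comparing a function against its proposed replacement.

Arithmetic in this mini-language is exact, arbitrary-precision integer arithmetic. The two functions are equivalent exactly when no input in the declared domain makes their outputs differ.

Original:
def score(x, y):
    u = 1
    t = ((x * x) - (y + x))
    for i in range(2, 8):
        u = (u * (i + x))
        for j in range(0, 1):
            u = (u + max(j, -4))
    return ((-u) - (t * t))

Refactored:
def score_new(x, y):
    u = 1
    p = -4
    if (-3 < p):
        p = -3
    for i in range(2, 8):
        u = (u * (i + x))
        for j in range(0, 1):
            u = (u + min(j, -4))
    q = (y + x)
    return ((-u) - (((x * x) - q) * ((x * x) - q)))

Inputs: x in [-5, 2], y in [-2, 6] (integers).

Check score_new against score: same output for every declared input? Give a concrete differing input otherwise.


Not equivalent: x=-5, y=-2 separates them (-1024 vs -1004).
score: u=1, then t=32, then (i=2), then u=-3, then (j=0), then u=-3, then (i=3), then u=6, then (j=0), then u=6, then (i=4), then u=-6, then (j=0), then u=-6, then (i=5), then u=0, then (j=0), then u=0, then (i=6), then u=0, then (j=0), then u=0, then (i=7), then u=0, then (j=0), then u=0, then returns -1024
score_new: u=1, then p=-4, then (-3 < p) is false, then (i=2), then u=-3, then (j=0), then u=-7, then (i=3), then u=14, then (j=0), then u=10, then (i=4), then u=-10, then (j=0), then u=-14, then (i=5), then u=0, then (j=0), then u=-4, then (i=6), then u=-4, then (j=0), then u=-8, then (i=7), then u=-16, then (j=0), then u=-20, then q=-7, then returns -1004
verdict: not equivalent; witness: x=-5, y=-2


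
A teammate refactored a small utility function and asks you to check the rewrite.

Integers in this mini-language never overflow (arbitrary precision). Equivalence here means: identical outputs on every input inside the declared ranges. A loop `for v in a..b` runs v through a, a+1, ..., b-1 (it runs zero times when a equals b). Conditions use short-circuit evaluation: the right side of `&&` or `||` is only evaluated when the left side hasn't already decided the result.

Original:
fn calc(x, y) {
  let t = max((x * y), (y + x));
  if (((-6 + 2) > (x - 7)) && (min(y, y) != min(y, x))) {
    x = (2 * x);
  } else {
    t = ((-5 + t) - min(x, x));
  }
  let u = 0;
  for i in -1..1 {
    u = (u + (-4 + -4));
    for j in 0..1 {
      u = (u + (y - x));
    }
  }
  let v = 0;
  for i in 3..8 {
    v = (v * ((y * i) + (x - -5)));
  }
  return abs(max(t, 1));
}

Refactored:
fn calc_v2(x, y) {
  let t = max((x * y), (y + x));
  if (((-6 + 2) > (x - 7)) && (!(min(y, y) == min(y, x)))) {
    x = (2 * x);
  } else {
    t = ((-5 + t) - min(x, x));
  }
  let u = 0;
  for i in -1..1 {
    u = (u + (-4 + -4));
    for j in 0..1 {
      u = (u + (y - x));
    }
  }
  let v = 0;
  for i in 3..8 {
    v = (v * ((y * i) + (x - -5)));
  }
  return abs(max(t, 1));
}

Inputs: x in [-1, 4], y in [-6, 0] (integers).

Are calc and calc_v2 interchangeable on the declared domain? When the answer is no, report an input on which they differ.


Changes here: boolean connective usage differs, plus comparison usage differs; the full 42-point sweep finds no disagreement.
verdict: equivalent


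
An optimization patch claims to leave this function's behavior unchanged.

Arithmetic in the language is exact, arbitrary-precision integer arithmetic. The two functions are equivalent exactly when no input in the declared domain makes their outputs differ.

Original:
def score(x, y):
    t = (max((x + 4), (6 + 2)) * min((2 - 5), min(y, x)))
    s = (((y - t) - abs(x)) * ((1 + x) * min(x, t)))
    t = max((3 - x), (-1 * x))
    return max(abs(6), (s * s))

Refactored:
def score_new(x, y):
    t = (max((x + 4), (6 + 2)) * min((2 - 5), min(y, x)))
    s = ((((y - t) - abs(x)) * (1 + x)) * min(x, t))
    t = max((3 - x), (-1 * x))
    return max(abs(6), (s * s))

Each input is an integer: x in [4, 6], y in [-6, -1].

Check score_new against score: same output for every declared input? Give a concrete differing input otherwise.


The two are interchangeable: same computation, different form, and every declared input agrees.
One worked example (x=4, y=-6) — score: t=-48, then s=-9120, then t=-1, then returns 83174400; score_new: t=-48, then s=-9120, then t=-1, then returns 83174400; agreement on 83174400.
Checked all 18 inputs in the declared domain: the outputs agree on every one.
verdict: equivalent


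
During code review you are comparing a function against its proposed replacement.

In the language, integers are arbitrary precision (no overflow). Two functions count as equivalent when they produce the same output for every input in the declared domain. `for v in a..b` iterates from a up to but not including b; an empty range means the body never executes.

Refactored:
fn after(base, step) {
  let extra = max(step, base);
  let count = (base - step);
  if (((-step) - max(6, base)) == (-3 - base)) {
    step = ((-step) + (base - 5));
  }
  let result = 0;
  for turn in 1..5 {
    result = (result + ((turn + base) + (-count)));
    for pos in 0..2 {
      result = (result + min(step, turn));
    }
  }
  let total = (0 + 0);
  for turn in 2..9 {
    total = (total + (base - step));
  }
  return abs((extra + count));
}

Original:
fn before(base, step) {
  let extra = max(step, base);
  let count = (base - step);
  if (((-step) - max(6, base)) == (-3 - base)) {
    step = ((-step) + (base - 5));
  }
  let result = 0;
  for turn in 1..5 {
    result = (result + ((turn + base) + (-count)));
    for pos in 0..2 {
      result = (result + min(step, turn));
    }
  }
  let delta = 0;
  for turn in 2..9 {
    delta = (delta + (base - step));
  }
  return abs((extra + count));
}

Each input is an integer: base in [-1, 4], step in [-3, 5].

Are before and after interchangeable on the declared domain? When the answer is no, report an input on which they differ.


Reading the diff, among the changes: local variable names differ; constant usage differs; arithmetic usage differs.
One worked example (base=0, step=3) — before: extra=3, then count=-3, then (((-step) - max(6, base)) == (-3 - base)) is false, then result=0, then (turn=1), then result=4, then (pos=0), then result=5, then (pos=1), then result=6, then (turn=2), then result=11, then (pos=0), then result=13, then (pos=1), then result=15, then (turn=3), then result=21, then (pos=0), then result=24, then (pos=1), then result=27, then (turn=4), then result=34, then (pos=0), then result=37, then (pos=1), then result=40, then delta=0, then (turn=2), then delta=-3, then (turn=3), then delta=-6, then (turn=4), then delta=-9, then (turn=5), then delta=-12, then (turn=6), then delta=-15, then (turn=7), then delta=-18, then (turn=8), then delta=-21, then returns 0; after: extra=3, then count=-3, then (((-step) - max(6, base)) == (-3 - base)) is false, then result=0, then (turn=1), then result=4, then (pos=0), then result=5, then (pos=1), then result=6, then (turn=2), then result=11, then (pos=0), then result=13, then (pos=1), then result=15, then (turn=3), then result=21, then (pos=0), then result=24, then (pos=1), then result=27, then (turn=4), then result=34, then (pos=0), then result=37, then (pos=1), then result=40, then total=0, then (turn=2), then total=-3, then (turn=3), then total=-6, then (turn=4), then total=-9, then (turn=5), then total=-12, then (turn=6), then total=-15, then (turn=7), then total=-18, then (turn=8), then total=-21, then returns 0; agreement on 0.
Checked all 54 inputs in the declared domain: the outputs agree on every one.
verdict: equivalent


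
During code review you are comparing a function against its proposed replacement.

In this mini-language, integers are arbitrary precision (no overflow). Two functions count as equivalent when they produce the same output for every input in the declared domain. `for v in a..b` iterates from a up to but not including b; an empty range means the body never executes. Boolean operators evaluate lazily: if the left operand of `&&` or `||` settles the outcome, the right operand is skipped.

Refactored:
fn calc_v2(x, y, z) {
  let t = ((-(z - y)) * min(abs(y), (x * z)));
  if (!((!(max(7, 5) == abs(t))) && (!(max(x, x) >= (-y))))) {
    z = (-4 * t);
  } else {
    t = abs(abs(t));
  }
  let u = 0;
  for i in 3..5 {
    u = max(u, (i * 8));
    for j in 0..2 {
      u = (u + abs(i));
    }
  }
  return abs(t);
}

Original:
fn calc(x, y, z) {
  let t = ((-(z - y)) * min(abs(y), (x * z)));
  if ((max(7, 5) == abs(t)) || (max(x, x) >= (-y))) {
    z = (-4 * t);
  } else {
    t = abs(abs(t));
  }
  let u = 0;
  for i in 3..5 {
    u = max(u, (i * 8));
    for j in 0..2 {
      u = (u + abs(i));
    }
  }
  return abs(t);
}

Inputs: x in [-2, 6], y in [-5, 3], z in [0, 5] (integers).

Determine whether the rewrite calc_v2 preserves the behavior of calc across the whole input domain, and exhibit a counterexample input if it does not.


The two versions differ — the changes include boolean connective usage differs.
As a probe, take x=6, y=-1, z=3: calc runs t := -4 | ((max(7, 5) == abs(t)) || (max(x, x) >= (-y))): true | z := 16 | u := 0 | iter i=3: | u := 24 | iter j=0: | u := 27 | iter j=1: | u := 30 | iter i=4: | u := 32 | iter j=0: | u := 36 | iter j=1: | u := 40 | result 4; calc_v2 runs t := -4 | (!((!(max(7, 5) == abs(t))) && (!(max(x, x) >= (-y))))): true | z := 16 | u := 0 | iter i=3: | u := 24 | iter j=0: | u := 27 | iter j=1: | u := 30 | iter i=4: | u := 32 | iter j=0: | u := 36 | iter j=1: | u := 40 | result 4; both end at 4.
Across all 486 domain points the two functions coincide.
verdict: equivalent


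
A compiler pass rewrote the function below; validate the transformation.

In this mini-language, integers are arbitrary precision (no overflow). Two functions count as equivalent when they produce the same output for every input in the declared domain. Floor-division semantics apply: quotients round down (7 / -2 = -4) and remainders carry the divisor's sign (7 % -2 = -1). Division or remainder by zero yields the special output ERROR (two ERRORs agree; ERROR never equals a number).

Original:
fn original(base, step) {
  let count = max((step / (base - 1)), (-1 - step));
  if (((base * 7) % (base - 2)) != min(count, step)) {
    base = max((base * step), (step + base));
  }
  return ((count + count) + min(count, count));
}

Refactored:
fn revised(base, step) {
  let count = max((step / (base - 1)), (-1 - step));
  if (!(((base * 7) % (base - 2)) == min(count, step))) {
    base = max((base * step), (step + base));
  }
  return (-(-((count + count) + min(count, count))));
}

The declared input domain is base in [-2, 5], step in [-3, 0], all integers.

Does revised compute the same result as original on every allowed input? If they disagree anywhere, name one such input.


This is a faithful refactor — boolean connective usage differs; also comparison usage differs, but the computed results match everywhere.
Spot check at base=2, step=-3 — original: count = 2; division by zero -> ERROR. revised: count = 2; division by zero -> ERROR. Both give ERROR.
An exhaustive pass over the 32 declared inputs shows identical outputs.
verdict: equivalent


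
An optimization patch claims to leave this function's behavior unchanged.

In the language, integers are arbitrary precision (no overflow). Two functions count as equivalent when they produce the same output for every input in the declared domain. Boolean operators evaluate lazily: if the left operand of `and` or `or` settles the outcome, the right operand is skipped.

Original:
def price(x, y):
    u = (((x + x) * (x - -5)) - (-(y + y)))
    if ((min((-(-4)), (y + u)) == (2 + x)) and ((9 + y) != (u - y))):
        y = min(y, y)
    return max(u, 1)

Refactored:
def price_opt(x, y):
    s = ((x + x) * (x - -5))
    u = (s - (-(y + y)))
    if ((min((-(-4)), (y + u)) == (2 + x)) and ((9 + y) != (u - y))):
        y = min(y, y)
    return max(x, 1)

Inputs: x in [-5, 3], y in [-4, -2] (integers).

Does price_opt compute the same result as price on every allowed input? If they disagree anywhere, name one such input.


On input x=1, y=-4, price returns 4 while price_opt returns 1.
verdict: not equivalent; witness: x=1, y=-4


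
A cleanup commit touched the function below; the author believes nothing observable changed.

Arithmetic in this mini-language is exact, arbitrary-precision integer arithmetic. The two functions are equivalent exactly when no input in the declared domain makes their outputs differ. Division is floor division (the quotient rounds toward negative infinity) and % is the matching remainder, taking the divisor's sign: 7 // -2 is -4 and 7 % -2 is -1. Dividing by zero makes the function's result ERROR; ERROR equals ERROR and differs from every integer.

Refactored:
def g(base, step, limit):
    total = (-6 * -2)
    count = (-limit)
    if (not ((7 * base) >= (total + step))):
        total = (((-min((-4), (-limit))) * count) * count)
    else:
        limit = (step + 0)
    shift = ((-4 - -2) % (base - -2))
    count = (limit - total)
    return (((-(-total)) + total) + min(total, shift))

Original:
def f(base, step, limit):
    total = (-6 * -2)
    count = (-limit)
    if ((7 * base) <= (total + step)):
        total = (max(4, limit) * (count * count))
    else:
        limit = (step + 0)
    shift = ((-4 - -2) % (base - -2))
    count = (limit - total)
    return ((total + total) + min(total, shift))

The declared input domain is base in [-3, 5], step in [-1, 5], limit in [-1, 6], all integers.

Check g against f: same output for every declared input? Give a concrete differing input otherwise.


The rewrite breaks on base=2, step=2, limit=-1, where the results are 10 and 26.
f: total=12, then count=1, then ((7 * base) <= (total + step)) is true, then total=4, then shift=2, then count=-5, then returns 10
g: total=12, then count=1, then (not ((7 * base) >= (total + step))) is false, then limit=2, then shift=2, then count=-10, then returns 26
verdict: not equivalent; witness: base=2, step=2, limit=-1


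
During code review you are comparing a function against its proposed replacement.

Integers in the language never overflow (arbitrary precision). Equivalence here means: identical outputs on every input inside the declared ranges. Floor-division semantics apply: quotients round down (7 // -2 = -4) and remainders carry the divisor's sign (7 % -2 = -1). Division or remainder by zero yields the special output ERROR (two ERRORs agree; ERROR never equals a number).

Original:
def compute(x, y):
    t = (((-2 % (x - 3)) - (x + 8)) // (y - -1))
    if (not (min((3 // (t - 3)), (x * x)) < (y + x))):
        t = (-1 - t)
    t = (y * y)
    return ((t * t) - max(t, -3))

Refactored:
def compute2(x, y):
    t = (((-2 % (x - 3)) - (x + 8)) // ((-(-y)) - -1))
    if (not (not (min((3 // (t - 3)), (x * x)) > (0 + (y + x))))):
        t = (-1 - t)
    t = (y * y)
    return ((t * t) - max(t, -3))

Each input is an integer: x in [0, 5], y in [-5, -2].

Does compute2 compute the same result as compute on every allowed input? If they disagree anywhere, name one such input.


Whatever the rewrite altered, no input in the stated domain can expose a difference; all 24 inputs agree.
verdict: equivalent


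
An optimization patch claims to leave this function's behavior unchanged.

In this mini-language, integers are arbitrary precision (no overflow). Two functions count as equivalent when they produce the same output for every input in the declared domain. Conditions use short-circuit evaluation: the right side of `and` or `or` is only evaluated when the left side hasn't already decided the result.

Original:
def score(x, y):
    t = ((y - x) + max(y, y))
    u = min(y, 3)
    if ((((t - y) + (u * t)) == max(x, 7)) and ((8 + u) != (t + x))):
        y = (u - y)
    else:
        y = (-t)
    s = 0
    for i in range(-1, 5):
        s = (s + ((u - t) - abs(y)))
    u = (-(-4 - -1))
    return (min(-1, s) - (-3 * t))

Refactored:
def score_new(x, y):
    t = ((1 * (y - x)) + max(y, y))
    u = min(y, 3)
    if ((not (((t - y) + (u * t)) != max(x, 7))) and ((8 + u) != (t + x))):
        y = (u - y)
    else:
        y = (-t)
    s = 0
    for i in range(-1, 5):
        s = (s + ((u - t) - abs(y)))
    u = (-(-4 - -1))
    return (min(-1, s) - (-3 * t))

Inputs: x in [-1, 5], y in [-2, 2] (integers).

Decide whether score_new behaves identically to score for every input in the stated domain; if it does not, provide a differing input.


Comparing the listings, the differences include: comparison usage differs, boolean connective usage differs, constant usage differs, arithmetic usage differs.
As a probe, take x=5, y=0: score runs t=-5, then u=0, then ((((t - y) + (u * t)) == max(x, 7)) and ((8 + u) != (t + x))) is false, then y=5, then s=0, then (i=-1), then s=0, then (i=0), then s=0, then (i=1), then s=0, then (i=2), then s=0, then (i=3), then s=0, then (i=4), then s=0, then u=3, then returns -16; score_new runs t=-5, then u=0, then ((not (((t - y) + (u * t)) != max(x, 7))) and ((8 + u) != (t + x))) is false, then y=5, then s=0, then (i=-1), then s=0, then (i=0), then s=0, then (i=1), then s=0, then (i=2), then s=0, then (i=3), then s=0, then (i=4), then s=0, then u=3, then returns -16; both end at -16.
An exhaustive pass over the 35 declared inputs shows identical outputs.
verdict: equivalent
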